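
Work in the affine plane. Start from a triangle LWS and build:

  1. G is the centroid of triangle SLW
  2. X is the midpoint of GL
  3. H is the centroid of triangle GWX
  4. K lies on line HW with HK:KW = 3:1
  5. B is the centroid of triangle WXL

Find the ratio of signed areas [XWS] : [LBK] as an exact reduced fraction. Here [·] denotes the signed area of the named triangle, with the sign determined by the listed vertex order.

Work in coordinates with L = (0, 0), W = (1, 0), S = (0, 1).
1. G is the centroid of triangle SLW ⇒ G = (1/3, 1/3)
2. X is the midpoint of GL ⇒ X = (1/6, 1/6)
3. H is the centroid of triangle GWX ⇒ H = (1/2, 1/6)
4. K lies on line HW with HK:KW = 3:1 ⇒ K = (7/8, 1/24)
5. B is the centroid of triangle WXL ⇒ B = (7/18, 1/18)
2·[XWS] = 2/3, 2·[LBK] = -7/216
[XWS]:[LBK] = 2/3:-7/216 = -144/7

[XWS]:[LBK] = -144/7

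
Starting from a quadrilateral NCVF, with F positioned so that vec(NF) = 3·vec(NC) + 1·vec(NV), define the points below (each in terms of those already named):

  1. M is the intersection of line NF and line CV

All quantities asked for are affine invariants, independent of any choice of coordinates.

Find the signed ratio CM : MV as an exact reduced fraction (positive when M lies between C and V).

CM:MV = 1/3

Set N = (0, 0), C = (1, 0), V = (0, 1), F = (3, 1); any affine frame gives the same invariant.
1. M is the intersection of line NF and line CV ⇒ M = (3/4, 1/4)
M = C + t·(V−C) with t = 1/4, so CM:MV = t:(1−t) = 1/4:3/4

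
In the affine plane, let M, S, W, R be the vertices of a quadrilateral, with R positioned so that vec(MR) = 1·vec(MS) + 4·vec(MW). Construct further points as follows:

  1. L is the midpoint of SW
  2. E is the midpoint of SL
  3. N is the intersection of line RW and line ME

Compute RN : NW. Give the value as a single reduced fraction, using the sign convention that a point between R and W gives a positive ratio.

RN:NW = -11/3

Assign M = (0, 0), S = (1, 0), W = (0, 1), R = (1, 4) — the answer is frame-independent, so this choice is without loss of generality.
1. L is the midpoint of SW ⇒ L = (1/2, 1/2)
2. E is the midpoint of SL ⇒ E = (3/4, 1/4)
3. N is the intersection of line RW and line ME ⇒ N = (-3/8, -1/8)
N = R + t·(W−R) with t = 11/8, so RN:NW = t:(1−t) = 11/8:-3/8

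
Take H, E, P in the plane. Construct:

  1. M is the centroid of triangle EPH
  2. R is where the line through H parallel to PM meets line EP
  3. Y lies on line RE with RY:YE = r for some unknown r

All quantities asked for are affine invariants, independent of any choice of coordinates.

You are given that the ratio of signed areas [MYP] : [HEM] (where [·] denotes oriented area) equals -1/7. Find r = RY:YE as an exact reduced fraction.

r = 3/4

Set H = (0, 0), E = (1, 0), P = (0, 1); any affine frame gives the same invariant.
1. M is the centroid of triangle EPH ⇒ M = (1/3, 1/3)
2. R is where the line through H parallel to PM meets line EP ⇒ R = (-1, 2)
3. With RY:YE = r, write λ = r/(r+1) so Y = R + λ·(E−R); Y is affine-linear in λ
Every point depending on Y is an affine combination of Y and λ-independent points, so each such coordinate is linear in λ; the λ² term in each signed area is a multiple of (E−R)×(E−R) = 0, so 2·[MYP] and 2·[HEM] are each linear in λ. Evaluating at λ=0 and λ=1:
  2·[MYP] = 2/3·λ − 1/3,   2·[HEM] = 1/3
So [MYP]:[HEM] = (2/3·λ − 1/3) / (1/3). Setting this equal to -1/7:
  2/3·λ − 1/3 = -1/7·(1/3)  ⇒  λ = 3/7
Then r = λ/(1−λ) = (3/7)/(4/7) = 3/4. Check: with r = 3/4, Y = (-1/7, 8/7) and [MYP]:[HEM] = -1/7 as required.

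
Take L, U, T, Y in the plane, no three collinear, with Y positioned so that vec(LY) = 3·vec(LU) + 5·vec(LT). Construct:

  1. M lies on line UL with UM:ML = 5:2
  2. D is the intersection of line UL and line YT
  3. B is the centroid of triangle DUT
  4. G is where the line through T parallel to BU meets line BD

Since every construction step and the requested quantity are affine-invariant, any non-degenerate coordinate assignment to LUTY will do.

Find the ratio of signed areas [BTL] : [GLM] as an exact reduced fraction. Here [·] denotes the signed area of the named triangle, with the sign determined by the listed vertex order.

Work in coordinates with L = (0, 0), U = (1, 0), T = (0, 1), Y = (3, 5).
1. M lies on line UL with UM:ML = 5:2 ⇒ M = (2/7, 0)
2. D is the intersection of line UL and line YT ⇒ D = (-3/4, 0)
3. B is the centroid of triangle DUT ⇒ B = (1/12, 1/3)
4. G is where the line through T parallel to BU meets line BD ⇒ G = (11/12, 2/3)
2·[BTL] = 1/12, 2·[GLM] = 4/21
[BTL]:[GLM] = 1/12:4/21 = 7/16

[BTL]:[GLM] = 7/16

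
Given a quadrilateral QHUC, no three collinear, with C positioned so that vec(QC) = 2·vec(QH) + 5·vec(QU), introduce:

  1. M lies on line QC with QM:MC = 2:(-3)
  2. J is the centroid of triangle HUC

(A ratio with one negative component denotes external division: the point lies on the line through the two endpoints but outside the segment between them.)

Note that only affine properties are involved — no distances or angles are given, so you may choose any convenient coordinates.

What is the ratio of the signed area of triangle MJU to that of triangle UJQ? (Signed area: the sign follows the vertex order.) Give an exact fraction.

Set Q = (0, 0), H = (1, 0), U = (0, 1), C = (2, 5); any affine frame gives the same invariant.
1. M lies on line QC with QM:MC = 2:(-3) ⇒ M = (-4, -10)
2. J is the centroid of triangle HUC ⇒ J = (1, 2)
2·[MJU] = 7, 2·[UJQ] = -1
[MJU]:[UJQ] = 7:-1 = -7

[MJU]:[UJQ] = -7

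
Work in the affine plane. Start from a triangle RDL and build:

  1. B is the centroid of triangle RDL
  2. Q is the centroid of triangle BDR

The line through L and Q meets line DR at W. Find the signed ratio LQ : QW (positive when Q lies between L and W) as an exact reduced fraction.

LQ:QW = 8

Assign R = (0, 0), D = (1, 0), L = (0, 1) — the answer is frame-independent, so this choice is without loss of generality.
1. B is the centroid of triangle RDL ⇒ B = (1/3, 1/3)
2. Q is the centroid of triangle BDR ⇒ Q = (4/9, 1/9)
line LQ meets DR at W = (1/2, 0)
Q = L + t·(W−L) with t = 8/9, so LQ:QW = 8/9:1/9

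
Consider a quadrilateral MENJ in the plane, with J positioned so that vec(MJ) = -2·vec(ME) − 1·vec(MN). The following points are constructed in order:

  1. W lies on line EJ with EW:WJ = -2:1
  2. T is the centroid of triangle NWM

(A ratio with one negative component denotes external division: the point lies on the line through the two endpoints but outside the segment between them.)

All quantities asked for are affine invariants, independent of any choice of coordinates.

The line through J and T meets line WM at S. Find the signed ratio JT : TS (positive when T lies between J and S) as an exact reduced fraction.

JT:TS = -8/5

Assign M = (0, 0), E = (1, 0), N = (0, 1), J = (-2, -1) — the answer is frame-independent, so this choice is without loss of generality.
1. W lies on line EJ with EW:WJ = -2:1 ⇒ W = (-5, -2)
2. T is the centroid of triangle NWM ⇒ T = (-5/3, -1/3)
line JT meets WM at S = (-15/8, -3/4)
T = J + t·(S−J) with t = 8/3, so JT:TS = 8/3:-5/3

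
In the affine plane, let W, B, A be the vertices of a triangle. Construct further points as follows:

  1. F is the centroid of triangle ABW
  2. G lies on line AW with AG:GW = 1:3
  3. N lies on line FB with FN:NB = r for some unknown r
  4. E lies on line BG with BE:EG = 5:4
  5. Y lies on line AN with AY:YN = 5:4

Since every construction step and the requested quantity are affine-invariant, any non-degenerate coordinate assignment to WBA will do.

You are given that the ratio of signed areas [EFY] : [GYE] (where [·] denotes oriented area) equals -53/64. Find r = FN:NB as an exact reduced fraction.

r = -3/2

Work in coordinates with W = (0, 0), B = (1, 0), A = (0, 1).
1. F is the centroid of triangle ABW ⇒ F = (1/3, 1/3)
2. G lies on line AW with AG:GW = 1:3 ⇒ G = (0, 3/4)
3. With FN:NB = r, write λ = r/(r+1) so N = F + λ·(B−F); N is affine-linear in λ
4. E lies on line BG with BE:EG = 5:4 ⇒ E = (4/9, 5/12)
5. Y lies on line AN with AY:YN = 5:4 ⇒ Y is an affine combination of earlier points and hence also affine-linear in λ
Every point depending on N is an affine combination of N and λ-independent points, so each such coordinate is linear in λ; the λ² term in each signed area is a multiple of (B−F)×(B−F) = 0, so 2·[EFY] and 2·[GYE] are each linear in λ. Evaluating at λ=0 and λ=1:
  2·[EFY] = 25/486·λ − 11/243,   2·[GYE] = -10/243·λ − 2/243
So [EFY]:[GYE] = (25/486·λ − 11/243) / (-10/243·λ − 2/243). Setting this equal to -53/64:
  25/486·λ − 11/243 = -53/64·(-10/243·λ − 2/243)  ⇒  λ = 3
Then r = λ/(1−λ) = (3)/(-2) = -3/2. Check: with r = -3/2, N = (7/3, -2/3) and [EFY]:[GYE] = -53/64 as required.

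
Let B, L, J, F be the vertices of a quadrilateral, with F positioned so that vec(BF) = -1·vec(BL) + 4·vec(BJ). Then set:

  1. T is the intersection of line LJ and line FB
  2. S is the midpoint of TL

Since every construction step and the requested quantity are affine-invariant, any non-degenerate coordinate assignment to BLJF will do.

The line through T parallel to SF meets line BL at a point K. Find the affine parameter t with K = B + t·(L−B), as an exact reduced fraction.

t = 1/5

Choose coordinates B = (0, 0), L = (1, 0), J = (0, 1), F = (-1, 4).
1. T is the intersection of line LJ and line FB ⇒ T = (-1/3, 4/3)
2. S is the midpoint of TL ⇒ S = (1/3, 2/3)
through T parallel to SF: direction (-4/3, 10/3); meets BL at K = (1/5, 0)
K = B + t·(L−B) with t = 1/5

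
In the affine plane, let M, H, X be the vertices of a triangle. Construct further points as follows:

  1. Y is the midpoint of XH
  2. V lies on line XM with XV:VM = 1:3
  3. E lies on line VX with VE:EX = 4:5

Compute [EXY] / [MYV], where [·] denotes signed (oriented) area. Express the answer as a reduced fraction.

[EXY]:[MYV] = -5/27

Set M = (0, 0), H = (1, 0), X = (0, 1); any affine frame gives the same invariant.
1. Y is the midpoint of XH ⇒ Y = (1/2, 1/2)
2. V lies on line XM with XV:VM = 1:3 ⇒ V = (0, 3/4)
3. E lies on line VX with VE:EX = 4:5 ⇒ E = (0, 31/36)
2·[EXY] = -5/72, 2·[MYV] = 3/8
[EXY]:[MYV] = -5/72:3/8 = -5/27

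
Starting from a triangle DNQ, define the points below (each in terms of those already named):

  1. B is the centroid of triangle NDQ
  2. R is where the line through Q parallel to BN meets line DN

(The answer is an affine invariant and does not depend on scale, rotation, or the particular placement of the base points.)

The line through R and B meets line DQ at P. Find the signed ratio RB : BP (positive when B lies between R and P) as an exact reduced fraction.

Choose coordinates D = (0, 0), N = (1, 0), Q = (0, 1).
1. B is the centroid of triangle NDQ ⇒ B = (1/3, 1/3)
2. R is where the line through Q parallel to BN meets line DN ⇒ R = (2, 0)
line RB meets DQ at P = (0, 2/5)
B = R + t·(P−R) with t = 5/6, so RB:BP = 5/6:1/6

RB:BP = 5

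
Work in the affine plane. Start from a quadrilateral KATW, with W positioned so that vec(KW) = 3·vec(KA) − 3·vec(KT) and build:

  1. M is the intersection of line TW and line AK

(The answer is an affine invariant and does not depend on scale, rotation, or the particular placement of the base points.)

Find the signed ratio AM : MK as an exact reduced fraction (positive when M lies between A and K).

Assign K = (0, 0), A = (1, 0), T = (0, 1), W = (3, -3) — the answer is frame-independent, so this choice is without loss of generality.
1. M is the intersection of line TW and line AK ⇒ M = (3/4, 0)
M = A + t·(K−A) with t = 1/4, so AM:MK = t:(1−t) = 1/4:3/4

AM:MK = 1/3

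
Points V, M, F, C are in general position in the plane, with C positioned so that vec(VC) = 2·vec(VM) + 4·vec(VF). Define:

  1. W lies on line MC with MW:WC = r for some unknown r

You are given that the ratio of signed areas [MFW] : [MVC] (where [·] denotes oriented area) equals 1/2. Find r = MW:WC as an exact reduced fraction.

r = 2/3

Work in coordinates with V = (0, 0), M = (1, 0), F = (0, 1), C = (2, 4).
1. With MW:WC = r, write λ = r/(r+1) so W = M + λ·(C−M); W is affine-linear in λ
Every point depending on W is an affine combination of W and λ-independent points, so each such coordinate is linear in λ; the λ² term in each signed area is a multiple of (C−M)×(C−M) = 0, so 2·[MFW] and 2·[MVC] are each linear in λ. Evaluating at λ=0 and λ=1:
  2·[MFW] = -5·λ,   2·[MVC] = -4
So [MFW]:[MVC] = (-5·λ) / (-4). Setting this equal to 1/2:
  -5·λ = 1/2·(-4)  ⇒  λ = 2/5
Then r = λ/(1−λ) = (2/5)/(3/5) = 2/3. Check: with r = 2/3, W = (7/5, 8/5) and [MFW]:[MVC] = 1/2 as required.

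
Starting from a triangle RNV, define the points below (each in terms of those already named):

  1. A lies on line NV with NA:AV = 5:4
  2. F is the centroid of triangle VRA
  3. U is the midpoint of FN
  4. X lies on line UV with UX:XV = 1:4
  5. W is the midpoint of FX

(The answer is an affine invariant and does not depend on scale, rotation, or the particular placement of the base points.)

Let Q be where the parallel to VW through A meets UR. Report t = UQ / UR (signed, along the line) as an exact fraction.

t = -1/19

Assign R = (0, 0), N = (1, 0), V = (0, 1) — the answer is frame-independent, so this choice is without loss of generality.
1. A lies on line NV with NA:AV = 5:4 ⇒ A = (4/9, 5/9)
2. F is the centroid of triangle VRA ⇒ F = (4/27, 14/27)
3. U is the midpoint of FN ⇒ U = (31/54, 7/27)
4. X lies on line UV with UX:XV = 1:4 ⇒ X = (62/135, 11/27)
5. W is the midpoint of FX ⇒ W = (41/135, 25/54)
through A parallel to VW: direction (41/135, -29/54); meets UR at Q = (310/513, 140/513)
Q = U + t·(R−U) with t = -1/19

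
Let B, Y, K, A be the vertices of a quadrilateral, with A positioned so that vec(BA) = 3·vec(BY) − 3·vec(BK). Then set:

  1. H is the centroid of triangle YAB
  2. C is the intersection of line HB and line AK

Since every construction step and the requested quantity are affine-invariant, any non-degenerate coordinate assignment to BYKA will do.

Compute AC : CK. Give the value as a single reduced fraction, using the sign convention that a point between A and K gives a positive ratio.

AC:CK = 3/4

Choose coordinates B = (0, 0), Y = (1, 0), K = (0, 1), A = (3, -3).
1. H is the centroid of triangle YAB ⇒ H = (4/3, -1)
2. C is the intersection of line HB and line AK ⇒ C = (12/7, -9/7)
C = A + t·(K−A) with t = 3/7, so AC:CK = t:(1−t) = 3/7:4/7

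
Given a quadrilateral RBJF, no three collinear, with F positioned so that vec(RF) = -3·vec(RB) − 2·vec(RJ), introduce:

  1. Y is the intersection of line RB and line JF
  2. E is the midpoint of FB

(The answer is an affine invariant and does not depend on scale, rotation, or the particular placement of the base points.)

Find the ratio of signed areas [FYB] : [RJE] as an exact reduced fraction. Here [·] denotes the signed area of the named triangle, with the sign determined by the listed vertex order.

Set R = (0, 0), B = (1, 0), J = (0, 1), F = (-3, -2); any affine frame gives the same invariant.
1. Y is the intersection of line RB and line JF ⇒ Y = (-1, 0)
2. E is the midpoint of FB ⇒ E = (-1, -1)
2·[FYB] = -4, 2·[RJE] = 1
[FYB]:[RJE] = -4:1 = -4

[FYB]:[RJE] = -4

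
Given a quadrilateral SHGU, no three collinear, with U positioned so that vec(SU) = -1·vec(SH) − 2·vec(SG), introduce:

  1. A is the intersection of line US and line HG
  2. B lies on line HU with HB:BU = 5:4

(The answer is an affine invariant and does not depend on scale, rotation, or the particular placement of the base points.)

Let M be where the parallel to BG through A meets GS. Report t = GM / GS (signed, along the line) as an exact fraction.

t = 20/3

Set S = (0, 0), H = (1, 0), G = (0, 1), U = (-1, -2); any affine frame gives the same invariant.
1. A is the intersection of line US and line HG ⇒ A = (1/3, 2/3)
2. B lies on line HU with HB:BU = 5:4 ⇒ B = (-1/9, -10/9)
through A parallel to BG: direction (1/9, 19/9); meets GS at M = (0, -17/3)
M = G + t·(S−G) with t = 20/3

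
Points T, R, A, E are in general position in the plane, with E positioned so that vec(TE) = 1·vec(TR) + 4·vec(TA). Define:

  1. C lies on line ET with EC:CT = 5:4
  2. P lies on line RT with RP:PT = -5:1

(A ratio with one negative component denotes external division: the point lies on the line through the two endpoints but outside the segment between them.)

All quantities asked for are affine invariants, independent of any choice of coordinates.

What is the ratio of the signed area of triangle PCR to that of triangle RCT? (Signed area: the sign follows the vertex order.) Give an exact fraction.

[PCR]:[RCT] = -5/4

Assign T = (0, 0), R = (1, 0), A = (0, 1), E = (1, 4) — the answer is frame-independent, so this choice is without loss of generality.
1. C lies on line ET with EC:CT = 5:4 ⇒ C = (4/9, 16/9)
2. P lies on line RT with RP:PT = -5:1 ⇒ P = (-1/4, 0)
2·[PCR] = -20/9, 2·[RCT] = 16/9
[PCR]:[RCT] = -20/9:16/9 = -5/4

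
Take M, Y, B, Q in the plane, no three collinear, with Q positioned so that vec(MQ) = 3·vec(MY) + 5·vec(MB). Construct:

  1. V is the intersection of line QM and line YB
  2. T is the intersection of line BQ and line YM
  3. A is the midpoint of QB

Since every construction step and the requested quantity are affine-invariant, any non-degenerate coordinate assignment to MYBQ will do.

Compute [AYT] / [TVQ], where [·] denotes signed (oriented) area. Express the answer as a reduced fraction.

Work in coordinates with M = (0, 0), Y = (1, 0), B = (0, 1), Q = (3, 5).
1. V is the intersection of line QM and line YB ⇒ V = (3/8, 5/8)
2. T is the intersection of line BQ and line YM ⇒ T = (-3/4, 0)
3. A is the midpoint of QB ⇒ A = (3/2, 3)
2·[AYT] = -21/4, 2·[TVQ] = 105/32
[AYT]:[TVQ] = -21/4:105/32 = -8/5

[AYT]:[TVQ] = -8/5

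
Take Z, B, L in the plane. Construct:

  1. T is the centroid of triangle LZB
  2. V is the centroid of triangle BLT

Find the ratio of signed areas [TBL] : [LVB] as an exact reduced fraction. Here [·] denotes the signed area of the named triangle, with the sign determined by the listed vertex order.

[TBL]:[LVB] = 3

Set Z = (0, 0), B = (1, 0), L = (0, 1); any affine frame gives the same invariant.
1. T is the centroid of triangle LZB ⇒ T = (1/3, 1/3)
2. V is the centroid of triangle BLT ⇒ V = (4/9, 4/9)
2·[TBL] = 1/3, 2·[LVB] = 1/9
[TBL]:[LVB] = 1/3:1/9 = 3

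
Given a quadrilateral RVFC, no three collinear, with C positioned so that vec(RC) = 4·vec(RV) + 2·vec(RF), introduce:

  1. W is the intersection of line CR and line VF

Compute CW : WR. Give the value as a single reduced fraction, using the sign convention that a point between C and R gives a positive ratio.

Assign R = (0, 0), V = (1, 0), F = (0, 1), C = (4, 2) — the answer is frame-independent, so this choice is without loss of generality.
1. W is the intersection of line CR and line VF ⇒ W = (2/3, 1/3)
W = C + t·(R−C) with t = 5/6, so CW:WR = t:(1−t) = 5/6:1/6

CW:WR = 5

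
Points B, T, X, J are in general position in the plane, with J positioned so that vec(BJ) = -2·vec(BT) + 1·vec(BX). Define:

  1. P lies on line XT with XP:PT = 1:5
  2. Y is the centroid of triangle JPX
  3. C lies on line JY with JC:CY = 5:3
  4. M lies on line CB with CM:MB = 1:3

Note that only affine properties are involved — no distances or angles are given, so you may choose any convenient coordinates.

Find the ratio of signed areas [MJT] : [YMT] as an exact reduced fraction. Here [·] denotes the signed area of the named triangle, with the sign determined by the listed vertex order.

[MJT]:[YMT] = 93/167

Set B = (0, 0), T = (1, 0), X = (0, 1), J = (-2, 1); any affine frame gives the same invariant.
1. P lies on line XT with XP:PT = 1:5 ⇒ P = (1/6, 5/6)
2. Y is the centroid of triangle JPX ⇒ Y = (-11/18, 17/18)
3. C lies on line JY with JC:CY = 5:3 ⇒ C = (-163/144, 139/144)
4. M lies on line CB with CM:MB = 1:3 ⇒ M = (-163/192, 139/192)
2·[MJT] = 31/96, 2·[YMT] = 167/288
[MJT]:[YMT] = 31/96:167/288 = 93/167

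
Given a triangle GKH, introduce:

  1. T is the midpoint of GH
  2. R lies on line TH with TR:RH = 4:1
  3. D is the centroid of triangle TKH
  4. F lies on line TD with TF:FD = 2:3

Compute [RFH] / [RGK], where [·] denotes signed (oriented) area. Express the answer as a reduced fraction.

Work in coordinates with G = (0, 0), K = (1, 0), H = (0, 1).
1. T is the midpoint of GH ⇒ T = (0, 1/2)
2. R lies on line TH with TR:RH = 4:1 ⇒ R = (0, 9/10)
3. D is the centroid of triangle TKH ⇒ D = (1/3, 1/2)
4. F lies on line TD with TF:FD = 2:3 ⇒ F = (2/15, 1/2)
2·[RFH] = 1/75, 2·[RGK] = 9/10
[RFH]:[RGK] = 1/75:9/10 = 2/135

[RFH]:[RGK] = 2/135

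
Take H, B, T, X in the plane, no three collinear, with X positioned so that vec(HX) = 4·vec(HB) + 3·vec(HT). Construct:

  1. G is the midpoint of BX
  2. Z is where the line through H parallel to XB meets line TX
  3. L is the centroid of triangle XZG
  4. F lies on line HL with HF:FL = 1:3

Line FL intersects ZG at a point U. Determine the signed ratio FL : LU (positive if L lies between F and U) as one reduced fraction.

FL:LU = -15/4

Choose coordinates H = (0, 0), B = (1, 0), T = (0, 1), X = (4, 3).
1. G is the midpoint of BX ⇒ G = (5/2, 3/2)
2. Z is where the line through H parallel to XB meets line TX ⇒ Z = (2, 2)
3. L is the centroid of triangle XZG ⇒ L = (17/6, 13/6)
4. F lies on line HL with HF:FL = 1:3 ⇒ F = (17/24, 13/24)
line FL meets ZG at U = (34/15, 26/15)
L = F + t·(U−F) with t = 15/11, so FL:LU = 15/11:-4/11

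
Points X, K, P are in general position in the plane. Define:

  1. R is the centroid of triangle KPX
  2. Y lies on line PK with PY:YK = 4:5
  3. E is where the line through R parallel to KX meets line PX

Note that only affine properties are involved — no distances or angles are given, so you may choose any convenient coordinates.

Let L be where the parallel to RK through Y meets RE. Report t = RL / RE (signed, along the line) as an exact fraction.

Choose coordinates X = (0, 0), K = (1, 0), P = (0, 1).
1. R is the centroid of triangle KPX ⇒ R = (1/3, 1/3)
2. Y lies on line PK with PY:YK = 4:5 ⇒ Y = (4/9, 5/9)
3. E is where the line through R parallel to KX meets line PX ⇒ E = (0, 1/3)
through Y parallel to RK: direction (2/3, -1/3); meets RE at L = (8/9, 1/3)
L = R + t·(E−R) with t = -5/3

t = -5/3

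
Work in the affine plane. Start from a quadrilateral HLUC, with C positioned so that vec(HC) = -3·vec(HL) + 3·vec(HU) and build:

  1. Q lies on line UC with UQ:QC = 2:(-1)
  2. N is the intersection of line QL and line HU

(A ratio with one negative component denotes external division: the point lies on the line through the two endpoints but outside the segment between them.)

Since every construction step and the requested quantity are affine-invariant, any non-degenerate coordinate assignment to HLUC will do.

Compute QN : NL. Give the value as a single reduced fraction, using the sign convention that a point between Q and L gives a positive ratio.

Choose coordinates H = (0, 0), L = (1, 0), U = (0, 1), C = (-3, 3).
1. Q lies on line UC with UQ:QC = 2:(-1) ⇒ Q = (-6, 5)
2. N is the intersection of line QL and line HU ⇒ N = (0, 5/7)
N = Q + t·(L−Q) with t = 6/7, so QN:NL = t:(1−t) = 6/7:1/7

QN:NL = 6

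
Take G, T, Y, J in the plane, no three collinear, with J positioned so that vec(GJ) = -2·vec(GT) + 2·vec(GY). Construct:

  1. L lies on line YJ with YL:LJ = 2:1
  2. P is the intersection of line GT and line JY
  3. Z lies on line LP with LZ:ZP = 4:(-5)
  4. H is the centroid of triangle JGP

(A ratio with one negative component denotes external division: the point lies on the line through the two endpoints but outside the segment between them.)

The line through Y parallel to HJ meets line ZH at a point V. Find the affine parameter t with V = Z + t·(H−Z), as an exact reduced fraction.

t = 22/19

Work in coordinates with G = (0, 0), T = (1, 0), Y = (0, 1), J = (-2, 2).
1. L lies on line YJ with YL:LJ = 2:1 ⇒ L = (-4/3, 5/3)
2. P is the intersection of line GT and line JY ⇒ P = (2, 0)
3. Z lies on line LP with LZ:ZP = 4:(-5) ⇒ Z = (-44/3, 25/3)
4. H is the centroid of triangle JGP ⇒ H = (0, 2/3)
through Y parallel to HJ: direction (-2, 4/3); meets ZH at V = (44/19, -31/57)
V = Z + t·(H−Z) with t = 22/19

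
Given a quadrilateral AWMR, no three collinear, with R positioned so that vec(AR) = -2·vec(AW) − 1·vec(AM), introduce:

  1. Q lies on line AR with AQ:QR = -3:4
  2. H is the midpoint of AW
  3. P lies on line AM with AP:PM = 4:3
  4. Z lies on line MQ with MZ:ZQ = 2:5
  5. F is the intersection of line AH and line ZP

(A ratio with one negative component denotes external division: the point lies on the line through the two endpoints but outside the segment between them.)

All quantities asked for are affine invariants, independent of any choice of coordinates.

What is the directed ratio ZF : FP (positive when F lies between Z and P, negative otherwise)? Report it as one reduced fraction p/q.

ZF:FP = -11/4

Choose coordinates A = (0, 0), W = (1, 0), M = (0, 1), R = (-2, -1).
1. Q lies on line AR with AQ:QR = -3:4 ⇒ Q = (6, 3)
2. H is the midpoint of AW ⇒ H = (1/2, 0)
3. P lies on line AM with AP:PM = 4:3 ⇒ P = (0, 4/7)
4. Z lies on line MQ with MZ:ZQ = 2:5 ⇒ Z = (12/7, 11/7)
5. F is the intersection of line AH and line ZP ⇒ F = (-48/49, 0)
F = Z + t·(P−Z) with t = 11/7, so ZF:FP = t:(1−t) = 11/7:-4/7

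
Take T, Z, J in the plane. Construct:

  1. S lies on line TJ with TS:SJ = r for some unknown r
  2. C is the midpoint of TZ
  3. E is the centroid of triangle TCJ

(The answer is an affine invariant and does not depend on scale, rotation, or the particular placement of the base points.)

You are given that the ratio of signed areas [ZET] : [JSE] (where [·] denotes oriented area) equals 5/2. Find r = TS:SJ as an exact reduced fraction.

r = 1/4

Choose coordinates T = (0, 0), Z = (1, 0), J = (0, 1).
1. With TS:SJ = r, write λ = r/(r+1) so S = T + λ·(J−T); S is affine-linear in λ
2. C is the midpoint of TZ ⇒ C = (1/2, 0)
3. E is the centroid of triangle TCJ ⇒ E = (1/6, 1/3)
Every point depending on S is an affine combination of S and λ-independent points, so each such coordinate is linear in λ; the λ² term in each signed area is a multiple of (J−T)×(J−T) = 0, so 2·[ZET] and 2·[JSE] are each linear in λ. Evaluating at λ=0 and λ=1:
  2·[ZET] = 1/3,   2·[JSE] = -1/6·λ + 1/6
So [ZET]:[JSE] = (1/3) / (-1/6·λ + 1/6). Setting this equal to 5/2:
  1/3 = 5/2·(-1/6·λ + 1/6)  ⇒  λ = 1/5
Then r = λ/(1−λ) = (1/5)/(4/5) = 1/4. Check: with r = 1/4, S = (0, 1/5) and [ZET]:[JSE] = 5/2 as required.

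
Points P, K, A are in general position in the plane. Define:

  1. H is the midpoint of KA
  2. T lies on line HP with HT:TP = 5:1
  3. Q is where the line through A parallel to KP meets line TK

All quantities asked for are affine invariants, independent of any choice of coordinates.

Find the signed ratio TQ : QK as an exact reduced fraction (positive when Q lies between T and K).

Set P = (0, 0), K = (1, 0), A = (0, 1); any affine frame gives the same invariant.
1. H is the midpoint of KA ⇒ H = (1/2, 1/2)
2. T lies on line HP with HT:TP = 5:1 ⇒ T = (1/12, 1/12)
3. Q is where the line through A parallel to KP meets line TK ⇒ Q = (-10, 1)
Q = T + t·(K−T) with t = -11, so TQ:QK = t:(1−t) = -11:12

TQ:QK = -11/12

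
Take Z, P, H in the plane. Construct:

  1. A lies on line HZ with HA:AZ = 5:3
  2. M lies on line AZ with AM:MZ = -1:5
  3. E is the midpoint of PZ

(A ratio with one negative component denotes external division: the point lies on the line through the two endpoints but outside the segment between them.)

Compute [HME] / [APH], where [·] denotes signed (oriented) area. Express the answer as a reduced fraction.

[HME]:[APH] = 17/40

Choose coordinates Z = (0, 0), P = (1, 0), H = (0, 1).
1. A lies on line HZ with HA:AZ = 5:3 ⇒ A = (0, 3/8)
2. M lies on line AZ with AM:MZ = -1:5 ⇒ M = (0, 15/32)
3. E is the midpoint of PZ ⇒ E = (1/2, 0)
2·[HME] = 17/64, 2·[APH] = 5/8
[HME]:[APH] = 17/64:5/8 = 17/40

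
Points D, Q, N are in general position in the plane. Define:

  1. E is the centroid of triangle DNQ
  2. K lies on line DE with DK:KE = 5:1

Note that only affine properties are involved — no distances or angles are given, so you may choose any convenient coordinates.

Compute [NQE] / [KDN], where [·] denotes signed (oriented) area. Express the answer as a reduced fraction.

[NQE]:[KDN] = 6/5

Set D = (0, 0), Q = (1, 0), N = (0, 1); any affine frame gives the same invariant.
1. E is the centroid of triangle DNQ ⇒ E = (1/3, 1/3)
2. K lies on line DE with DK:KE = 5:1 ⇒ K = (5/18, 5/18)
2·[NQE] = -1/3, 2·[KDN] = -5/18
[NQE]:[KDN] = -1/3:-5/18 = 6/5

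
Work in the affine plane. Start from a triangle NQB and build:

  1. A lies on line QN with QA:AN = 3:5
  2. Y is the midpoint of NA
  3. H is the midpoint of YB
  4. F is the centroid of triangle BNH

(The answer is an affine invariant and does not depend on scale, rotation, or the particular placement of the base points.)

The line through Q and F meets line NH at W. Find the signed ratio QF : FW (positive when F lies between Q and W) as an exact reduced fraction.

QF:FW = -53/5

Work in coordinates with N = (0, 0), Q = (1, 0), B = (0, 1).
1. A lies on line QN with QA:AN = 3:5 ⇒ A = (5/8, 0)
2. Y is the midpoint of NA ⇒ Y = (5/16, 0)
3. H is the midpoint of YB ⇒ H = (5/32, 1/2)
4. F is the centroid of triangle BNH ⇒ F = (5/96, 1/2)
line QF meets NH at W = (15/106, 24/53)
F = Q + t·(W−Q) with t = 53/48, so QF:FW = 53/48:-5/48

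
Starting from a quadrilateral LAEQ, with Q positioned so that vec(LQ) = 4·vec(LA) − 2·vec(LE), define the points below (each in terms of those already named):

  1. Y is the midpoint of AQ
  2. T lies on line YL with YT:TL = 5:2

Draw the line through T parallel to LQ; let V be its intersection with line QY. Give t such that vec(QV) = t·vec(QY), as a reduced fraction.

Assign L = (0, 0), A = (1, 0), E = (0, 1), Q = (4, -2) — the answer is frame-independent, so this choice is without loss of generality.
1. Y is the midpoint of AQ ⇒ Y = (5/2, -1)
2. T lies on line YL with YT:TL = 5:2 ⇒ T = (5/7, -2/7)
through T parallel to LQ: direction (4, -2); meets QY at V = (25/7, -12/7)
V = Q + t·(Y−Q) with t = 2/7

t = 2/7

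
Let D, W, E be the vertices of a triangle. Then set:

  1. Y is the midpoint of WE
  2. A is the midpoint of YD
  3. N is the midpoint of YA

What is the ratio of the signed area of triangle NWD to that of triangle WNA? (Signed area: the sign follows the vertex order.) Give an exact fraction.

[NWD]:[WNA] = -3

Set D = (0, 0), W = (1, 0), E = (0, 1); any affine frame gives the same invariant.
1. Y is the midpoint of WE ⇒ Y = (1/2, 1/2)
2. A is the midpoint of YD ⇒ A = (1/4, 1/4)
3. N is the midpoint of YA ⇒ N = (3/8, 3/8)
2·[NWD] = -3/8, 2·[WNA] = 1/8
[NWD]:[WNA] = -3/8:1/8 = -3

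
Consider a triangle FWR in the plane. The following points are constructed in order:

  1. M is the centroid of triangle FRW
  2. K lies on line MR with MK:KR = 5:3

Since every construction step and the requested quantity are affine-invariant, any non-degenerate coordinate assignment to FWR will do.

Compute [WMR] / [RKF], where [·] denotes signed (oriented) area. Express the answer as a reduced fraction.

[WMR]:[RKF] = 8/3

Choose coordinates F = (0, 0), W = (1, 0), R = (0, 1).
1. M is the centroid of triangle FRW ⇒ M = (1/3, 1/3)
2. K lies on line MR with MK:KR = 5:3 ⇒ K = (1/8, 3/4)
2·[WMR] = -1/3, 2·[RKF] = -1/8
[WMR]:[RKF] = -1/3:-1/8 = 8/3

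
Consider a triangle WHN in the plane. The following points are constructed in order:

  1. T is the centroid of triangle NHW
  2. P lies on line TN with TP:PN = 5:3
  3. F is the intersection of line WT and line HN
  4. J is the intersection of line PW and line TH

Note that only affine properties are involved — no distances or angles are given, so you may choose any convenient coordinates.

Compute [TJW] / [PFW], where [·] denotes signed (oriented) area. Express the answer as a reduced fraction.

Choose coordinates W = (0, 0), H = (1, 0), N = (0, 1).
1. T is the centroid of triangle NHW ⇒ T = (1/3, 1/3)
2. P lies on line TN with TP:PN = 5:3 ⇒ P = (1/8, 3/4)
3. F is the intersection of line WT and line HN ⇒ F = (1/2, 1/2)
4. J is the intersection of line PW and line TH ⇒ J = (1/13, 6/13)
2·[TJW] = 5/39, 2·[PFW] = -5/16
[TJW]:[PFW] = 5/39:-5/16 = -16/39

[TJW]:[PFW] = -16/39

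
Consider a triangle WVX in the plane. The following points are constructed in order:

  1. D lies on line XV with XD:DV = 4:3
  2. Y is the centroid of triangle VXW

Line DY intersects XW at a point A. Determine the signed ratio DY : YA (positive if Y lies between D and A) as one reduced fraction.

Set W = (0, 0), V = (1, 0), X = (0, 1); any affine frame gives the same invariant.
1. D lies on line XV with XD:DV = 4:3 ⇒ D = (4/7, 3/7)
2. Y is the centroid of triangle VXW ⇒ Y = (1/3, 1/3)
line DY meets XW at A = (0, 1/5)
Y = D + t·(A−D) with t = 5/12, so DY:YA = 5/12:7/12

DY:YA = 5/7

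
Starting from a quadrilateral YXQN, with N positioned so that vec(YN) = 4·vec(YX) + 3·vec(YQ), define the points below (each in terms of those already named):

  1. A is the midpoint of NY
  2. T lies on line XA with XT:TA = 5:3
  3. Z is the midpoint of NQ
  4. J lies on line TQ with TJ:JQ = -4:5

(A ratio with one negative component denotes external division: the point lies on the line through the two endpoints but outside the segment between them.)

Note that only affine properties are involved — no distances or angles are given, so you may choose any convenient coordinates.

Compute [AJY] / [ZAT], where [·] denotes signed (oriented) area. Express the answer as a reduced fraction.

[AJY]:[ZAT] = 173/3

Choose coordinates Y = (0, 0), X = (1, 0), Q = (0, 1), N = (4, 3).
1. A is the midpoint of NY ⇒ A = (2, 3/2)
2. T lies on line XA with XT:TA = 5:3 ⇒ T = (13/8, 15/16)
3. Z is the midpoint of NQ ⇒ Z = (2, 2)
4. J lies on line TQ with TJ:JQ = -4:5 ⇒ J = (65/8, 11/16)
2·[AJY] = -173/16, 2·[ZAT] = -3/16
[AJY]:[ZAT] = -173/16:-3/16 = 173/3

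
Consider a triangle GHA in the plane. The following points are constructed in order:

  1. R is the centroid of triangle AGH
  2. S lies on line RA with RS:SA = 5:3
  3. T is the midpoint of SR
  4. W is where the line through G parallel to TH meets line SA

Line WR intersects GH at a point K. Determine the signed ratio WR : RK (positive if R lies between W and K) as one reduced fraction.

WR:RK = -21/8

Assign G = (0, 0), H = (1, 0), A = (0, 1) — the answer is frame-independent, so this choice is without loss of generality.
1. R is the centroid of triangle AGH ⇒ R = (1/3, 1/3)
2. S lies on line RA with RS:SA = 5:3 ⇒ S = (1/8, 3/4)
3. T is the midpoint of SR ⇒ T = (11/48, 13/24)
4. W is where the line through G parallel to TH meets line SA ⇒ W = (37/48, -13/24)
line WR meets GH at K = (1/2, 0)
R = W + t·(K−W) with t = 21/13, so WR:RK = 21/13:-8/13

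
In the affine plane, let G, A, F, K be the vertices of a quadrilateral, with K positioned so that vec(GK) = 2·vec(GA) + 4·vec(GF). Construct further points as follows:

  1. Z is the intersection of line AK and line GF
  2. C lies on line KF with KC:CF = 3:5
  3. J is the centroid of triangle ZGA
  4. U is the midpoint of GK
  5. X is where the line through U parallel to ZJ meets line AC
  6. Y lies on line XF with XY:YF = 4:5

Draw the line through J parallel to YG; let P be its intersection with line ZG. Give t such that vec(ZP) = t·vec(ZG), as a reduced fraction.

Choose coordinates G = (0, 0), A = (1, 0), F = (0, 1), K = (2, 4).
1. Z is the intersection of line AK and line GF ⇒ Z = (0, -4)
2. C lies on line KF with KC:CF = 3:5 ⇒ C = (5/4, 23/8)
3. J is the centroid of triangle ZGA ⇒ J = (1/3, -4/3)
4. U is the midpoint of GK ⇒ U = (1, 2)
5. X is where the line through U parallel to ZJ meets line AC ⇒ X = (11/7, 46/7)
6. Y lies on line XF with XY:YF = 4:5 ⇒ Y = (55/63, 86/21)
through J parallel to YG: direction (-55/63, -86/21); meets ZG at P = (0, -478/165)
P = Z + t·(G−Z) with t = 91/330

t = 91/330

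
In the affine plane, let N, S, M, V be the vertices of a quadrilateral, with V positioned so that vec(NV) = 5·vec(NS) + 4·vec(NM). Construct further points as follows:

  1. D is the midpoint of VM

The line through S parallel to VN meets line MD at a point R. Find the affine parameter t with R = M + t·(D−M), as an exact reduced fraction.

t = 18/5

Work in coordinates with N = (0, 0), S = (1, 0), M = (0, 1), V = (5, 4).
1. D is the midpoint of VM ⇒ D = (5/2, 5/2)
through S parallel to VN: direction (-5, -4); meets MD at R = (9, 32/5)
R = M + t·(D−M) with t = 18/5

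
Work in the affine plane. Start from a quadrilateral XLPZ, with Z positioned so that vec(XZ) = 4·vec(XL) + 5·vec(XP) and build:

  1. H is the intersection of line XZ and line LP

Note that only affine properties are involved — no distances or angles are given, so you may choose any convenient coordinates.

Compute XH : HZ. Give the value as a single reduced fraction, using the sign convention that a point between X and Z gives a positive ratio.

XH:HZ = 1/8

Choose coordinates X = (0, 0), L = (1, 0), P = (0, 1), Z = (4, 5).
1. H is the intersection of line XZ and line LP ⇒ H = (4/9, 5/9)
H = X + t·(Z−X) with t = 1/9, so XH:HZ = t:(1−t) = 1/9:8/9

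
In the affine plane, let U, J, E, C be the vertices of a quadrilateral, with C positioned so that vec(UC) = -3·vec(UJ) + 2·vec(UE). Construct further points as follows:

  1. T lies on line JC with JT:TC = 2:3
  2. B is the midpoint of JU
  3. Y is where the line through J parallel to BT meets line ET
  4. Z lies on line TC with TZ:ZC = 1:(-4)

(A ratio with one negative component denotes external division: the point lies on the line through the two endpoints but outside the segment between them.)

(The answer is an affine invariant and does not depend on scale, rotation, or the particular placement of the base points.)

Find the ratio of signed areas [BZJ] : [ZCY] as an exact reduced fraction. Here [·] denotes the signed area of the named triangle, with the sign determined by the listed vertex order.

Set U = (0, 0), J = (1, 0), E = (0, 1), C = (-3, 2); any affine frame gives the same invariant.
1. T lies on line JC with JT:TC = 2:3 ⇒ T = (-3/5, 4/5)
2. B is the midpoint of JU ⇒ B = (1/2, 0)
3. Y is where the line through J parallel to BT meets line ET ⇒ Y = (-9/35, 32/35)
4. Z lies on line TC with TZ:ZC = 1:(-4) ⇒ Z = (1/5, 2/5)
2·[BZJ] = -1/5, 2·[ZCY] = -32/35
[BZJ]:[ZCY] = -1/5:-32/35 = 7/32

[BZJ]:[ZCY] = 7/32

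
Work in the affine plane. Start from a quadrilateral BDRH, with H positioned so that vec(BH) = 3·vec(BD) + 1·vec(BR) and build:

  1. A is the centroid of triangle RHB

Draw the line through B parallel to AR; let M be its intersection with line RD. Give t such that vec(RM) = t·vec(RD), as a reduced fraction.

t = 3/2

Choose coordinates B = (0, 0), D = (1, 0), R = (0, 1), H = (3, 1).
1. A is the centroid of triangle RHB ⇒ A = (1, 2/3)
through B parallel to AR: direction (-1, 1/3); meets RD at M = (3/2, -1/2)
M = R + t·(D−R) with t = 3/2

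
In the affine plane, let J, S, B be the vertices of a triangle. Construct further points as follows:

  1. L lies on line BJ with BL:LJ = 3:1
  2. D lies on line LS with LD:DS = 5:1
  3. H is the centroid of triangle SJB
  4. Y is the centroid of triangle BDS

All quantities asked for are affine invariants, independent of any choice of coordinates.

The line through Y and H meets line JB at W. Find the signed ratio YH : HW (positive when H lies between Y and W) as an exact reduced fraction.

Set J = (0, 0), S = (1, 0), B = (0, 1); any affine frame gives the same invariant.
1. L lies on line BJ with BL:LJ = 3:1 ⇒ L = (0, 1/4)
2. D lies on line LS with LD:DS = 5:1 ⇒ D = (5/6, 1/24)
3. H is the centroid of triangle SJB ⇒ H = (1/3, 1/3)
4. Y is the centroid of triangle BDS ⇒ Y = (11/18, 25/72)
line YH meets JB at W = (0, 19/60)
H = Y + t·(W−Y) with t = 5/11, so YH:HW = 5/11:6/11

YH:HW = 5/6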